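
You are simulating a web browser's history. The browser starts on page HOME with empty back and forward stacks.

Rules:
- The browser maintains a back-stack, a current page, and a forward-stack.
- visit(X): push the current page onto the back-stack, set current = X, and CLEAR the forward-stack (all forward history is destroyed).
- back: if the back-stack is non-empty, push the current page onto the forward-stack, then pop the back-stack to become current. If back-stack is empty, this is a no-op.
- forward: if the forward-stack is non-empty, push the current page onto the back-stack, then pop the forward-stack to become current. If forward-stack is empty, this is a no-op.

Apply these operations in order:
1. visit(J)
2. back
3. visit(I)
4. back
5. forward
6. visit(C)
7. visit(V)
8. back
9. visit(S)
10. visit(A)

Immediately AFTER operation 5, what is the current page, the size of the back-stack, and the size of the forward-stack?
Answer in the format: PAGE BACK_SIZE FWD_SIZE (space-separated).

After 1 (visit(J)): cur=J back=1 fwd=0
After 2 (back): cur=HOME back=0 fwd=1
After 3 (visit(I)): cur=I back=1 fwd=0
After 4 (back): cur=HOME back=0 fwd=1
After 5 (forward): cur=I back=1 fwd=0

I 1 0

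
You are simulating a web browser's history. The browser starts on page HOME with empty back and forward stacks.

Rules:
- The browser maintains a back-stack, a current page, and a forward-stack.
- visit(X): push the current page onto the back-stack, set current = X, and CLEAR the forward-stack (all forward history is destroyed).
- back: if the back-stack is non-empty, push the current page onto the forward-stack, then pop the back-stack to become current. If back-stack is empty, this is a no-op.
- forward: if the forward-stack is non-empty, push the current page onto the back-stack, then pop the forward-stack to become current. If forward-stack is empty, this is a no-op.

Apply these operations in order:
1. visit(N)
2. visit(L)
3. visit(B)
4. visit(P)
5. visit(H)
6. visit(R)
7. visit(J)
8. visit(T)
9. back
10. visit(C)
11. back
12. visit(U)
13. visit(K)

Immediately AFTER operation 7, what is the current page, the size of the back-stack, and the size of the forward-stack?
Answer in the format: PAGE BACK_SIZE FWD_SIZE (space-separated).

After 1 (visit(N)): cur=N back=1 fwd=0
After 2 (visit(L)): cur=L back=2 fwd=0
After 3 (visit(B)): cur=B back=3 fwd=0
After 4 (visit(P)): cur=P back=4 fwd=0
After 5 (visit(H)): cur=H back=5 fwd=0
After 6 (visit(R)): cur=R back=6 fwd=0
After 7 (visit(J)): cur=J back=7 fwd=0

J 7 0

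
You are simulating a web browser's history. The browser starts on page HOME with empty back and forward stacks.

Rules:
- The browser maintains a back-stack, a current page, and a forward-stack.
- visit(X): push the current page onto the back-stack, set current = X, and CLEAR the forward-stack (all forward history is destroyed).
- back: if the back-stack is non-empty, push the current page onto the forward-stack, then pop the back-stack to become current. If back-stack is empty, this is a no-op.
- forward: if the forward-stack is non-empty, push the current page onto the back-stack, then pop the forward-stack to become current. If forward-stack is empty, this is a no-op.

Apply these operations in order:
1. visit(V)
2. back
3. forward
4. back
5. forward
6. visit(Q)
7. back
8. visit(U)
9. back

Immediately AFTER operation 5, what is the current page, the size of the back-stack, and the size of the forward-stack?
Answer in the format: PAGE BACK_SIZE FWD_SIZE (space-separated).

After 1 (visit(V)): cur=V back=1 fwd=0
After 2 (back): cur=HOME back=0 fwd=1
After 3 (forward): cur=V back=1 fwd=0
After 4 (back): cur=HOME back=0 fwd=1
After 5 (forward): cur=V back=1 fwd=0

V 1 0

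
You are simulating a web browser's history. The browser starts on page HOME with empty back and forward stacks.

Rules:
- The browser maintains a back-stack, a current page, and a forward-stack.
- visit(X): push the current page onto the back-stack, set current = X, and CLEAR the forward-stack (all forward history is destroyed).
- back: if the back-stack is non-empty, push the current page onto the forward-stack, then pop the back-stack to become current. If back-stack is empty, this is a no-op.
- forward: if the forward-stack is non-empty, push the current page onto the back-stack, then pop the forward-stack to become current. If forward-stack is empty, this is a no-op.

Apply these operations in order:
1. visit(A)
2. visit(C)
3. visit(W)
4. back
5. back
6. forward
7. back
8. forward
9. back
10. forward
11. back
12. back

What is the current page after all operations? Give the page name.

After 1 (visit(A)): cur=A back=1 fwd=0
After 2 (visit(C)): cur=C back=2 fwd=0
After 3 (visit(W)): cur=W back=3 fwd=0
After 4 (back): cur=C back=2 fwd=1
After 5 (back): cur=A back=1 fwd=2
After 6 (forward): cur=C back=2 fwd=1
After 7 (back): cur=A back=1 fwd=2
After 8 (forward): cur=C back=2 fwd=1
After 9 (back): cur=A back=1 fwd=2
After 10 (forward): cur=C back=2 fwd=1
After 11 (back): cur=A back=1 fwd=2
After 12 (back): cur=HOME back=0 fwd=3

Answer: HOME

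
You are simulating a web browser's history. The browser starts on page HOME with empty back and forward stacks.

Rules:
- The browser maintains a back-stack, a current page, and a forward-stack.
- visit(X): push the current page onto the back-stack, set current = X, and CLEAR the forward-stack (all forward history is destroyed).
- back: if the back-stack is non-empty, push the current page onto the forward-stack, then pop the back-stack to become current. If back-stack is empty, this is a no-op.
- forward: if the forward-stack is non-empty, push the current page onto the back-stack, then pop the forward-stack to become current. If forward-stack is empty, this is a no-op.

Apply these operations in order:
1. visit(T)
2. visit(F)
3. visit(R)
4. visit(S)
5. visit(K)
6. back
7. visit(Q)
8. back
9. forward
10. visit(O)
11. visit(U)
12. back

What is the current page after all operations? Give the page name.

Answer: O

Derivation:
After 1 (visit(T)): cur=T back=1 fwd=0
After 2 (visit(F)): cur=F back=2 fwd=0
After 3 (visit(R)): cur=R back=3 fwd=0
After 4 (visit(S)): cur=S back=4 fwd=0
After 5 (visit(K)): cur=K back=5 fwd=0
After 6 (back): cur=S back=4 fwd=1
After 7 (visit(Q)): cur=Q back=5 fwd=0
After 8 (back): cur=S back=4 fwd=1
After 9 (forward): cur=Q back=5 fwd=0
After 10 (visit(O)): cur=O back=6 fwd=0
After 11 (visit(U)): cur=U back=7 fwd=0
After 12 (back): cur=O back=6 fwd=1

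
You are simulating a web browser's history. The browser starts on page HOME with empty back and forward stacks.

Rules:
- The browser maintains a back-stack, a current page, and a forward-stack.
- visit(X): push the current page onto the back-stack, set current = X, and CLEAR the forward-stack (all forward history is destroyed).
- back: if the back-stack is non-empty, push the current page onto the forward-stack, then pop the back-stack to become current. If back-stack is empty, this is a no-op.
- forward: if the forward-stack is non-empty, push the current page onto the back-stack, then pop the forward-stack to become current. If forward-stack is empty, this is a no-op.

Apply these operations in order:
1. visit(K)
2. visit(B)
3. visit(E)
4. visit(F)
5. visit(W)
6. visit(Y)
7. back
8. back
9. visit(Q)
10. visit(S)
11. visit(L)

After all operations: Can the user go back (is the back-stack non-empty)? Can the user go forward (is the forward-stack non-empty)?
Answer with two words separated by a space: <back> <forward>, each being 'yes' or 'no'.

After 1 (visit(K)): cur=K back=1 fwd=0
After 2 (visit(B)): cur=B back=2 fwd=0
After 3 (visit(E)): cur=E back=3 fwd=0
After 4 (visit(F)): cur=F back=4 fwd=0
After 5 (visit(W)): cur=W back=5 fwd=0
After 6 (visit(Y)): cur=Y back=6 fwd=0
After 7 (back): cur=W back=5 fwd=1
After 8 (back): cur=F back=4 fwd=2
After 9 (visit(Q)): cur=Q back=5 fwd=0
After 10 (visit(S)): cur=S back=6 fwd=0
After 11 (visit(L)): cur=L back=7 fwd=0

Answer: yes no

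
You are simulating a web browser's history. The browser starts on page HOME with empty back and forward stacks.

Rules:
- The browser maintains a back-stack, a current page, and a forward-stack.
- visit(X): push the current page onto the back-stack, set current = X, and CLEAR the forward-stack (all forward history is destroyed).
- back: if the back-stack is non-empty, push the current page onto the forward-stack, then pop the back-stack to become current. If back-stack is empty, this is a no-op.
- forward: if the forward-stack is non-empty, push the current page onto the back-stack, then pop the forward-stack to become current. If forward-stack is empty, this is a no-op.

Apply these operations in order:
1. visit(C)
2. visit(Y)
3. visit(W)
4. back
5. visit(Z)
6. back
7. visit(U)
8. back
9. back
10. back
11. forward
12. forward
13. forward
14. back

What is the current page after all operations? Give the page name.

Answer: Y

Derivation:
After 1 (visit(C)): cur=C back=1 fwd=0
After 2 (visit(Y)): cur=Y back=2 fwd=0
After 3 (visit(W)): cur=W back=3 fwd=0
After 4 (back): cur=Y back=2 fwd=1
After 5 (visit(Z)): cur=Z back=3 fwd=0
After 6 (back): cur=Y back=2 fwd=1
After 7 (visit(U)): cur=U back=3 fwd=0
After 8 (back): cur=Y back=2 fwd=1
After 9 (back): cur=C back=1 fwd=2
After 10 (back): cur=HOME back=0 fwd=3
After 11 (forward): cur=C back=1 fwd=2
After 12 (forward): cur=Y back=2 fwd=1
After 13 (forward): cur=U back=3 fwd=0
After 14 (back): cur=Y back=2 fwd=1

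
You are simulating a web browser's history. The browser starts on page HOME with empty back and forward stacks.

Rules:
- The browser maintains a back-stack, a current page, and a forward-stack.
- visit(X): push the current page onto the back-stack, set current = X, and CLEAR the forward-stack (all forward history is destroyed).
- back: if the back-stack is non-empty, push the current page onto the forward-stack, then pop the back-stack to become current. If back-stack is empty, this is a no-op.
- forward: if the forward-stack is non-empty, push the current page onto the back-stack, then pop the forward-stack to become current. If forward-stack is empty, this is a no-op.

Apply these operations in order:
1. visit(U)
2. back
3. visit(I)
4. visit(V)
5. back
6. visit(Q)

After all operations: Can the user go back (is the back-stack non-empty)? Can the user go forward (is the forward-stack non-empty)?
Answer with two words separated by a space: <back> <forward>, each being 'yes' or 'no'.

After 1 (visit(U)): cur=U back=1 fwd=0
After 2 (back): cur=HOME back=0 fwd=1
After 3 (visit(I)): cur=I back=1 fwd=0
After 4 (visit(V)): cur=V back=2 fwd=0
After 5 (back): cur=I back=1 fwd=1
After 6 (visit(Q)): cur=Q back=2 fwd=0

Answer: yes no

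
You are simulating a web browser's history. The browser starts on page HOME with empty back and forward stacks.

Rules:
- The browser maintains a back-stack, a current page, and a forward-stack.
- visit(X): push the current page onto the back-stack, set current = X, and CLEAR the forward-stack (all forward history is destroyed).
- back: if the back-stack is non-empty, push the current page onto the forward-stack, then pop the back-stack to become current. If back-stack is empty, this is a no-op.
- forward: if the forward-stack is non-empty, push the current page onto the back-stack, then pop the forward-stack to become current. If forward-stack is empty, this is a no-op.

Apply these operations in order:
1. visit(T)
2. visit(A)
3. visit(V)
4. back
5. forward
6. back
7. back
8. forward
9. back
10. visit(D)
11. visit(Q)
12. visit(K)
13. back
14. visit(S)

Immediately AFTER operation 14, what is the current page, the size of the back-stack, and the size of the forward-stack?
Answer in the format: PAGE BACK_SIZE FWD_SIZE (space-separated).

After 1 (visit(T)): cur=T back=1 fwd=0
After 2 (visit(A)): cur=A back=2 fwd=0
After 3 (visit(V)): cur=V back=3 fwd=0
After 4 (back): cur=A back=2 fwd=1
After 5 (forward): cur=V back=3 fwd=0
After 6 (back): cur=A back=2 fwd=1
After 7 (back): cur=T back=1 fwd=2
After 8 (forward): cur=A back=2 fwd=1
After 9 (back): cur=T back=1 fwd=2
After 10 (visit(D)): cur=D back=2 fwd=0
After 11 (visit(Q)): cur=Q back=3 fwd=0
After 12 (visit(K)): cur=K back=4 fwd=0
After 13 (back): cur=Q back=3 fwd=1
After 14 (visit(S)): cur=S back=4 fwd=0

S 4 0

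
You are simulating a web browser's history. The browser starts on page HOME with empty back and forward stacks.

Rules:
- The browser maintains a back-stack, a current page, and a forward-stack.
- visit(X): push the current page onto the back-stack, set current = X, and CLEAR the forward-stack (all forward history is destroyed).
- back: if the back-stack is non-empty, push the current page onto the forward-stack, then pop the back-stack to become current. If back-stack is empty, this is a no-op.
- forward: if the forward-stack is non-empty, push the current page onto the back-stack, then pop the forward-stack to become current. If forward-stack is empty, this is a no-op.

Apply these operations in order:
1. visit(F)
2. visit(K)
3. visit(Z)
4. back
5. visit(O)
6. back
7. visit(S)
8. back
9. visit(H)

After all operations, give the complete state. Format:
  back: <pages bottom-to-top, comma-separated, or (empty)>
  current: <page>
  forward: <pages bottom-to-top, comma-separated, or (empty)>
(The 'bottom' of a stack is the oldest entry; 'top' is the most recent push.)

Answer: back: HOME,F,K
current: H
forward: (empty)

Derivation:
After 1 (visit(F)): cur=F back=1 fwd=0
After 2 (visit(K)): cur=K back=2 fwd=0
After 3 (visit(Z)): cur=Z back=3 fwd=0
After 4 (back): cur=K back=2 fwd=1
After 5 (visit(O)): cur=O back=3 fwd=0
After 6 (back): cur=K back=2 fwd=1
After 7 (visit(S)): cur=S back=3 fwd=0
After 8 (back): cur=K back=2 fwd=1
After 9 (visit(H)): cur=H back=3 fwd=0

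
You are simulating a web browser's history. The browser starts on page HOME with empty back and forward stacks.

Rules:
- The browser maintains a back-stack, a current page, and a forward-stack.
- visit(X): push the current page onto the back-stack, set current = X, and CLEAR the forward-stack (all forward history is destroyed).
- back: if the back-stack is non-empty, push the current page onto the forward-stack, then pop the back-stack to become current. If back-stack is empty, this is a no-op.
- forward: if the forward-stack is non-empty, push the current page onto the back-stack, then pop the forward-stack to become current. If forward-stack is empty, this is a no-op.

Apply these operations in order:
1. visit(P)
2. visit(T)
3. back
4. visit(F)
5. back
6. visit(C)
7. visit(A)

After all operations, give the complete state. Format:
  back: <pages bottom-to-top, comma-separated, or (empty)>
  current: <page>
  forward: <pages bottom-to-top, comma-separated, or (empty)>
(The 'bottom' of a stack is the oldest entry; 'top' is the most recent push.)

Answer: back: HOME,P,C
current: A
forward: (empty)

Derivation:
After 1 (visit(P)): cur=P back=1 fwd=0
After 2 (visit(T)): cur=T back=2 fwd=0
After 3 (back): cur=P back=1 fwd=1
After 4 (visit(F)): cur=F back=2 fwd=0
After 5 (back): cur=P back=1 fwd=1
After 6 (visit(C)): cur=C back=2 fwd=0
After 7 (visit(A)): cur=A back=3 fwd=0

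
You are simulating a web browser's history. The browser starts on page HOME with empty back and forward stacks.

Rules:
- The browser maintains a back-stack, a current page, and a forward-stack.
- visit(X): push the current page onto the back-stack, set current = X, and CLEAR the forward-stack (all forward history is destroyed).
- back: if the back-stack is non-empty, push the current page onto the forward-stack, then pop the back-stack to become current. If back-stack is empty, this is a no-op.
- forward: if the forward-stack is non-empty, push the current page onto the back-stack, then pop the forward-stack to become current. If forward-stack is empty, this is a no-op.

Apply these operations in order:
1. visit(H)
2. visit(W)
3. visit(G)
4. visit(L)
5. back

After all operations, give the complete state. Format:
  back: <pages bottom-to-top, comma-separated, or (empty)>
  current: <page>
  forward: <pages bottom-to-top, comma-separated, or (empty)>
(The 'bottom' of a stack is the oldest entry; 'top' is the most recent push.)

Answer: back: HOME,H,W
current: G
forward: L

Derivation:
After 1 (visit(H)): cur=H back=1 fwd=0
After 2 (visit(W)): cur=W back=2 fwd=0
After 3 (visit(G)): cur=G back=3 fwd=0
After 4 (visit(L)): cur=L back=4 fwd=0
After 5 (back): cur=G back=3 fwd=1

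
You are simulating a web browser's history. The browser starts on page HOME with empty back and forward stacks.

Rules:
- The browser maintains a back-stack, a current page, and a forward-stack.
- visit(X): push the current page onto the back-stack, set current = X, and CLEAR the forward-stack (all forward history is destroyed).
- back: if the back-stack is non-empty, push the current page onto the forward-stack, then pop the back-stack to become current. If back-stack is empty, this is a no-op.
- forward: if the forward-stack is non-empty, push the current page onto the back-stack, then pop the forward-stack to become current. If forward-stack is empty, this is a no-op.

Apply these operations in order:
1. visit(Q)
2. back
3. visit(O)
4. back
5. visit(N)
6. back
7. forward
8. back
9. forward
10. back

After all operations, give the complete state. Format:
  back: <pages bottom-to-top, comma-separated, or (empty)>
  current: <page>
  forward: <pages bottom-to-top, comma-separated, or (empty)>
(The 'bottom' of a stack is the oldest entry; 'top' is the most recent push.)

Answer: back: (empty)
current: HOME
forward: N

Derivation:
After 1 (visit(Q)): cur=Q back=1 fwd=0
After 2 (back): cur=HOME back=0 fwd=1
After 3 (visit(O)): cur=O back=1 fwd=0
After 4 (back): cur=HOME back=0 fwd=1
After 5 (visit(N)): cur=N back=1 fwd=0
After 6 (back): cur=HOME back=0 fwd=1
After 7 (forward): cur=N back=1 fwd=0
After 8 (back): cur=HOME back=0 fwd=1
After 9 (forward): cur=N back=1 fwd=0
After 10 (back): cur=HOME back=0 fwd=1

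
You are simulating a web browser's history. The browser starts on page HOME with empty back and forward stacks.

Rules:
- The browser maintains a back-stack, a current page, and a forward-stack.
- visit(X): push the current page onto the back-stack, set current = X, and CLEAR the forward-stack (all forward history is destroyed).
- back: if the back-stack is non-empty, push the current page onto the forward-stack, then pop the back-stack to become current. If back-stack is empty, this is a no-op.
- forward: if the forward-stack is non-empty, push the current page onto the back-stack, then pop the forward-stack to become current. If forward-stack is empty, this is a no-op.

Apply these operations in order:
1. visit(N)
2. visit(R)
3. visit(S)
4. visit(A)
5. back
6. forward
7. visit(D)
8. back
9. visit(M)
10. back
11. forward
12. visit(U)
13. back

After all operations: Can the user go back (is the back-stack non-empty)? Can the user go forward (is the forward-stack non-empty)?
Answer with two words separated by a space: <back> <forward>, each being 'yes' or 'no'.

Answer: yes yes

Derivation:
After 1 (visit(N)): cur=N back=1 fwd=0
After 2 (visit(R)): cur=R back=2 fwd=0
After 3 (visit(S)): cur=S back=3 fwd=0
After 4 (visit(A)): cur=A back=4 fwd=0
After 5 (back): cur=S back=3 fwd=1
After 6 (forward): cur=A back=4 fwd=0
After 7 (visit(D)): cur=D back=5 fwd=0
After 8 (back): cur=A back=4 fwd=1
After 9 (visit(M)): cur=M back=5 fwd=0
After 10 (back): cur=A back=4 fwd=1
After 11 (forward): cur=M back=5 fwd=0
After 12 (visit(U)): cur=U back=6 fwd=0
After 13 (back): cur=M back=5 fwd=1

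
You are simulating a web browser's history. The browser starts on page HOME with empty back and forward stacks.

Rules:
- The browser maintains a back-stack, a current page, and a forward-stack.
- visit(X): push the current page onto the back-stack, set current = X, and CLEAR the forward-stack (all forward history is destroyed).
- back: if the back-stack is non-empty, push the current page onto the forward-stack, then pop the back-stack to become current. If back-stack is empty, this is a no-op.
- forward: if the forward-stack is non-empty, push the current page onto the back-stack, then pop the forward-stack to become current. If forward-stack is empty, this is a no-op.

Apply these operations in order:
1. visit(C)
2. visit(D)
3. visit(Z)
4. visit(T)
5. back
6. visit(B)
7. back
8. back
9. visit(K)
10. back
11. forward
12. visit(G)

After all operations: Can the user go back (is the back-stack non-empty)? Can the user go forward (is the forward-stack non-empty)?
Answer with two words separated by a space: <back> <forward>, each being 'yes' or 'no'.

Answer: yes no

Derivation:
After 1 (visit(C)): cur=C back=1 fwd=0
After 2 (visit(D)): cur=D back=2 fwd=0
After 3 (visit(Z)): cur=Z back=3 fwd=0
After 4 (visit(T)): cur=T back=4 fwd=0
After 5 (back): cur=Z back=3 fwd=1
After 6 (visit(B)): cur=B back=4 fwd=0
After 7 (back): cur=Z back=3 fwd=1
After 8 (back): cur=D back=2 fwd=2
After 9 (visit(K)): cur=K back=3 fwd=0
After 10 (back): cur=D back=2 fwd=1
After 11 (forward): cur=K back=3 fwd=0
After 12 (visit(G)): cur=G back=4 fwd=0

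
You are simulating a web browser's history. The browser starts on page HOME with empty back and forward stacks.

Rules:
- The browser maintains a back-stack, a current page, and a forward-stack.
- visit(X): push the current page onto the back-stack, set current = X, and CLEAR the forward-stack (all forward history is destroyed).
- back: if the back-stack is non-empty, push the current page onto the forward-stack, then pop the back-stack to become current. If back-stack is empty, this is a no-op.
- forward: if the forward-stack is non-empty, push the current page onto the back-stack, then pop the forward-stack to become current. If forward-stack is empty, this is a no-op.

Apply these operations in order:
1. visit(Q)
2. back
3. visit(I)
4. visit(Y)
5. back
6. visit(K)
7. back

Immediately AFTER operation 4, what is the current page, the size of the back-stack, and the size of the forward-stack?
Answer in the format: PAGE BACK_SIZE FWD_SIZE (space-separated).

After 1 (visit(Q)): cur=Q back=1 fwd=0
After 2 (back): cur=HOME back=0 fwd=1
After 3 (visit(I)): cur=I back=1 fwd=0
After 4 (visit(Y)): cur=Y back=2 fwd=0

Y 2 0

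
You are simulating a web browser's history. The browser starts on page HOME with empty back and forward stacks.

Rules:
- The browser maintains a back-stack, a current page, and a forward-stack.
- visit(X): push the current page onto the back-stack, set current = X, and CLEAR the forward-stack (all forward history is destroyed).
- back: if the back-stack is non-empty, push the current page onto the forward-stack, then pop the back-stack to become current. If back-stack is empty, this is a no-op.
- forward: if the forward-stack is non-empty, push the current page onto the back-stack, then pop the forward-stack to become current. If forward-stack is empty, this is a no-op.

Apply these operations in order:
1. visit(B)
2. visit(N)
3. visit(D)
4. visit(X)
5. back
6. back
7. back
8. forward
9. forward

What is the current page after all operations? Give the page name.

Answer: D

Derivation:
After 1 (visit(B)): cur=B back=1 fwd=0
After 2 (visit(N)): cur=N back=2 fwd=0
After 3 (visit(D)): cur=D back=3 fwd=0
After 4 (visit(X)): cur=X back=4 fwd=0
After 5 (back): cur=D back=3 fwd=1
After 6 (back): cur=N back=2 fwd=2
After 7 (back): cur=B back=1 fwd=3
After 8 (forward): cur=N back=2 fwd=2
After 9 (forward): cur=D back=3 fwd=1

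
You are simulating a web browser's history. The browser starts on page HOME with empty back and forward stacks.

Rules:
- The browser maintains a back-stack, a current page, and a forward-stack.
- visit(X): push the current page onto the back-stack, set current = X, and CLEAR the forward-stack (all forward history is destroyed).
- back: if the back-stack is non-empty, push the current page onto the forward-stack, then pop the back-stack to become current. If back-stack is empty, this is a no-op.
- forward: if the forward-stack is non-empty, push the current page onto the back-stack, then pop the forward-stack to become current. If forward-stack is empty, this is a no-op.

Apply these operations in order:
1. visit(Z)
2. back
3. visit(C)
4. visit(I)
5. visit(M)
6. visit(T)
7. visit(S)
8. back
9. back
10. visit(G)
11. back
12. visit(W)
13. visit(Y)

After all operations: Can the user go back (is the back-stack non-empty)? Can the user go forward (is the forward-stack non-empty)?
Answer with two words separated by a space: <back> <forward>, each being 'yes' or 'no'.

After 1 (visit(Z)): cur=Z back=1 fwd=0
After 2 (back): cur=HOME back=0 fwd=1
After 3 (visit(C)): cur=C back=1 fwd=0
After 4 (visit(I)): cur=I back=2 fwd=0
After 5 (visit(M)): cur=M back=3 fwd=0
After 6 (visit(T)): cur=T back=4 fwd=0
After 7 (visit(S)): cur=S back=5 fwd=0
After 8 (back): cur=T back=4 fwd=1
After 9 (back): cur=M back=3 fwd=2
After 10 (visit(G)): cur=G back=4 fwd=0
After 11 (back): cur=M back=3 fwd=1
After 12 (visit(W)): cur=W back=4 fwd=0
After 13 (visit(Y)): cur=Y back=5 fwd=0

Answer: yes no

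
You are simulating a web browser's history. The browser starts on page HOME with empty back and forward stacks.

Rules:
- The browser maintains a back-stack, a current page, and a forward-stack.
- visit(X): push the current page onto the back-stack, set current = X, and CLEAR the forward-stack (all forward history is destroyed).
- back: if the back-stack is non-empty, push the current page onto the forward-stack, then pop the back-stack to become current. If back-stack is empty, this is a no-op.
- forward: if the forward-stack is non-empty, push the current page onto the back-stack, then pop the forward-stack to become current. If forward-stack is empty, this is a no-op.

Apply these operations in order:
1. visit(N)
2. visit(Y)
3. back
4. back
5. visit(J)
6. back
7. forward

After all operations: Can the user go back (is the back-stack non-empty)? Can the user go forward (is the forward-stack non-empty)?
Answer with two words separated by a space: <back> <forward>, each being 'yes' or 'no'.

After 1 (visit(N)): cur=N back=1 fwd=0
After 2 (visit(Y)): cur=Y back=2 fwd=0
After 3 (back): cur=N back=1 fwd=1
After 4 (back): cur=HOME back=0 fwd=2
After 5 (visit(J)): cur=J back=1 fwd=0
After 6 (back): cur=HOME back=0 fwd=1
After 7 (forward): cur=J back=1 fwd=0

Answer: yes no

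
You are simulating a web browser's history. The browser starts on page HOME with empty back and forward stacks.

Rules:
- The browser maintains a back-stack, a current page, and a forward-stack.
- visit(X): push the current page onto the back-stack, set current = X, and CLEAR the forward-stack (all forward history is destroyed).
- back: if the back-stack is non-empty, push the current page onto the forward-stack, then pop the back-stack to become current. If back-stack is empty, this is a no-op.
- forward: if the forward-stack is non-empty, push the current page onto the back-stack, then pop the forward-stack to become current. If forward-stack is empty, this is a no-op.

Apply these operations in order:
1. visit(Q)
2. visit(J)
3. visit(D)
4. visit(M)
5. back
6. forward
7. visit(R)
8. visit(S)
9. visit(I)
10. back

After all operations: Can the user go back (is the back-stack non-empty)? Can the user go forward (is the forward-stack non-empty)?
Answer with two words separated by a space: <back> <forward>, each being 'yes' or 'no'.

Answer: yes yes

Derivation:
After 1 (visit(Q)): cur=Q back=1 fwd=0
After 2 (visit(J)): cur=J back=2 fwd=0
After 3 (visit(D)): cur=D back=3 fwd=0
After 4 (visit(M)): cur=M back=4 fwd=0
After 5 (back): cur=D back=3 fwd=1
After 6 (forward): cur=M back=4 fwd=0
After 7 (visit(R)): cur=R back=5 fwd=0
After 8 (visit(S)): cur=S back=6 fwd=0
After 9 (visit(I)): cur=I back=7 fwd=0
After 10 (back): cur=S back=6 fwd=1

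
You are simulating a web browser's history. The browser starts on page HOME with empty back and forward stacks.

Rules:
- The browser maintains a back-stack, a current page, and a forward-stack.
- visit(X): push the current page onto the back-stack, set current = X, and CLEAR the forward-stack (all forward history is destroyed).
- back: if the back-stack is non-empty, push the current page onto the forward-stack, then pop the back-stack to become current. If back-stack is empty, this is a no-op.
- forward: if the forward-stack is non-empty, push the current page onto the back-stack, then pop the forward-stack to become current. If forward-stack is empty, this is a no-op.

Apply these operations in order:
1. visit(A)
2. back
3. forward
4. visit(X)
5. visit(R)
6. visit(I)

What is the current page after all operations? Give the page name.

After 1 (visit(A)): cur=A back=1 fwd=0
After 2 (back): cur=HOME back=0 fwd=1
After 3 (forward): cur=A back=1 fwd=0
After 4 (visit(X)): cur=X back=2 fwd=0
After 5 (visit(R)): cur=R back=3 fwd=0
After 6 (visit(I)): cur=I back=4 fwd=0

Answer: I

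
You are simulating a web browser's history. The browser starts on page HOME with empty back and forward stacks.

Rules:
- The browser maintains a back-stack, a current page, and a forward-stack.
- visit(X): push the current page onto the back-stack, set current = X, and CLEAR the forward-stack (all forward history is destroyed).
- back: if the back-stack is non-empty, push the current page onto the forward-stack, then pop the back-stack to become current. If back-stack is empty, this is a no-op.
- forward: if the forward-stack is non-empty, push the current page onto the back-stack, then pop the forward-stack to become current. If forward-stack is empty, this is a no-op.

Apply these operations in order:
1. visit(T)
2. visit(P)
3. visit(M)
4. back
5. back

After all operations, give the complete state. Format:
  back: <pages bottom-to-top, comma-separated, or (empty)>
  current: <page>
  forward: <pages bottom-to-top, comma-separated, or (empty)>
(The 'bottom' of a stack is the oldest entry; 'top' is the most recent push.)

After 1 (visit(T)): cur=T back=1 fwd=0
After 2 (visit(P)): cur=P back=2 fwd=0
After 3 (visit(M)): cur=M back=3 fwd=0
After 4 (back): cur=P back=2 fwd=1
After 5 (back): cur=T back=1 fwd=2

Answer: back: HOME
current: T
forward: M,P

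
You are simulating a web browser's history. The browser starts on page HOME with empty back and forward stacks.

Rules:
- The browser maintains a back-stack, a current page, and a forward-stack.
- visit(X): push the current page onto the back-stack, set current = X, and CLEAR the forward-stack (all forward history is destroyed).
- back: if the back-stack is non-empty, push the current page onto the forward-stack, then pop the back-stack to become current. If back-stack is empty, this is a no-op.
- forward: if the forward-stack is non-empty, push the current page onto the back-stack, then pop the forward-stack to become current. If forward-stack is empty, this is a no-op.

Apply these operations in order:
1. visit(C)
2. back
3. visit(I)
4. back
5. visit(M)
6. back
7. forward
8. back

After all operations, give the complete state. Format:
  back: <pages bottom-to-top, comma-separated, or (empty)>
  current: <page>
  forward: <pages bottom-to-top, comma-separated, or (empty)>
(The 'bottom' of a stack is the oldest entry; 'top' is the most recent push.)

After 1 (visit(C)): cur=C back=1 fwd=0
After 2 (back): cur=HOME back=0 fwd=1
After 3 (visit(I)): cur=I back=1 fwd=0
After 4 (back): cur=HOME back=0 fwd=1
After 5 (visit(M)): cur=M back=1 fwd=0
After 6 (back): cur=HOME back=0 fwd=1
After 7 (forward): cur=M back=1 fwd=0
After 8 (back): cur=HOME back=0 fwd=1

Answer: back: (empty)
current: HOME
forward: M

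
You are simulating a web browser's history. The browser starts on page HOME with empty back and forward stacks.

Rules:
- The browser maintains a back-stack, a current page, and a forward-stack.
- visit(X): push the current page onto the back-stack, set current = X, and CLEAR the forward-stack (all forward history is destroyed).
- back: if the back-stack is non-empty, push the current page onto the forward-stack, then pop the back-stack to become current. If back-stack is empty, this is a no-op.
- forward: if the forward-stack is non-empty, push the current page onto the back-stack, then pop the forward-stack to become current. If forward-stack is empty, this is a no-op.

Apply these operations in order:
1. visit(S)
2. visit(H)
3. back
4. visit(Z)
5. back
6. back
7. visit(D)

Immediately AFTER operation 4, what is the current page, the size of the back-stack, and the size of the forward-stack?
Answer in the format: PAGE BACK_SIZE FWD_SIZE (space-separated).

After 1 (visit(S)): cur=S back=1 fwd=0
After 2 (visit(H)): cur=H back=2 fwd=0
After 3 (back): cur=S back=1 fwd=1
After 4 (visit(Z)): cur=Z back=2 fwd=0

Z 2 0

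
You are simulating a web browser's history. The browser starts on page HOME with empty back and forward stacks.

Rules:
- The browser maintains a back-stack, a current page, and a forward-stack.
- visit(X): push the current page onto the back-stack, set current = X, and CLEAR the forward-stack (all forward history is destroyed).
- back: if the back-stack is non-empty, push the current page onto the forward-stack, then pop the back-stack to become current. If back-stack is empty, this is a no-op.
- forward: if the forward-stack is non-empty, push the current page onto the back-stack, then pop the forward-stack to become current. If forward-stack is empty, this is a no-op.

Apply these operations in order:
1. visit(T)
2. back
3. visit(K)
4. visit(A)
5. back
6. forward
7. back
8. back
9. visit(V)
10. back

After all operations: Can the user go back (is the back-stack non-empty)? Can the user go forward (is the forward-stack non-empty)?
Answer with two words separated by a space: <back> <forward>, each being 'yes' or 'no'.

After 1 (visit(T)): cur=T back=1 fwd=0
After 2 (back): cur=HOME back=0 fwd=1
After 3 (visit(K)): cur=K back=1 fwd=0
After 4 (visit(A)): cur=A back=2 fwd=0
After 5 (back): cur=K back=1 fwd=1
After 6 (forward): cur=A back=2 fwd=0
After 7 (back): cur=K back=1 fwd=1
After 8 (back): cur=HOME back=0 fwd=2
After 9 (visit(V)): cur=V back=1 fwd=0
After 10 (back): cur=HOME back=0 fwd=1

Answer: no yes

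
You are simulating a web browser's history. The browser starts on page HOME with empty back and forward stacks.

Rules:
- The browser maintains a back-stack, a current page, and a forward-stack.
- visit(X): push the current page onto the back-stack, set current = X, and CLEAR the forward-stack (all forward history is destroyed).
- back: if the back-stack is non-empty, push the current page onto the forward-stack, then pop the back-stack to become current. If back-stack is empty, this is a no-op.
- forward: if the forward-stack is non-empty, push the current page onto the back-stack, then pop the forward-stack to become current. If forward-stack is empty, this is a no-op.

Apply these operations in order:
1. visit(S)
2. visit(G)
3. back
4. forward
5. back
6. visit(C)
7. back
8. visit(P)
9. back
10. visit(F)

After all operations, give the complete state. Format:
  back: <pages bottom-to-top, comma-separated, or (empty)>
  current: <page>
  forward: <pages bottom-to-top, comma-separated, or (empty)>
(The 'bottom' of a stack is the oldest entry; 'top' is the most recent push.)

After 1 (visit(S)): cur=S back=1 fwd=0
After 2 (visit(G)): cur=G back=2 fwd=0
After 3 (back): cur=S back=1 fwd=1
After 4 (forward): cur=G back=2 fwd=0
After 5 (back): cur=S back=1 fwd=1
After 6 (visit(C)): cur=C back=2 fwd=0
After 7 (back): cur=S back=1 fwd=1
After 8 (visit(P)): cur=P back=2 fwd=0
After 9 (back): cur=S back=1 fwd=1
After 10 (visit(F)): cur=F back=2 fwd=0

Answer: back: HOME,S
current: F
forward: (empty)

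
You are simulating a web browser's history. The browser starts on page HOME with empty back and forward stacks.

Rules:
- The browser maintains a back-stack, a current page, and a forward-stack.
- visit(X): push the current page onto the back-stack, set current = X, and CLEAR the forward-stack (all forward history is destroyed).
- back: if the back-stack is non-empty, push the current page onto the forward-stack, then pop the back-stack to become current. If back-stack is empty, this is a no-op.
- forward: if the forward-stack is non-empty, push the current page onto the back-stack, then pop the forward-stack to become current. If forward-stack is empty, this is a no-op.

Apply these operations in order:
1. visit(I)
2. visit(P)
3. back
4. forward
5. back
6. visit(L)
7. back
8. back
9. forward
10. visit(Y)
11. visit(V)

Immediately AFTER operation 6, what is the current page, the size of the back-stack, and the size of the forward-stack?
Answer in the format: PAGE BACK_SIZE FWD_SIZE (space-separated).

After 1 (visit(I)): cur=I back=1 fwd=0
After 2 (visit(P)): cur=P back=2 fwd=0
After 3 (back): cur=I back=1 fwd=1
After 4 (forward): cur=P back=2 fwd=0
After 5 (back): cur=I back=1 fwd=1
After 6 (visit(L)): cur=L back=2 fwd=0

L 2 0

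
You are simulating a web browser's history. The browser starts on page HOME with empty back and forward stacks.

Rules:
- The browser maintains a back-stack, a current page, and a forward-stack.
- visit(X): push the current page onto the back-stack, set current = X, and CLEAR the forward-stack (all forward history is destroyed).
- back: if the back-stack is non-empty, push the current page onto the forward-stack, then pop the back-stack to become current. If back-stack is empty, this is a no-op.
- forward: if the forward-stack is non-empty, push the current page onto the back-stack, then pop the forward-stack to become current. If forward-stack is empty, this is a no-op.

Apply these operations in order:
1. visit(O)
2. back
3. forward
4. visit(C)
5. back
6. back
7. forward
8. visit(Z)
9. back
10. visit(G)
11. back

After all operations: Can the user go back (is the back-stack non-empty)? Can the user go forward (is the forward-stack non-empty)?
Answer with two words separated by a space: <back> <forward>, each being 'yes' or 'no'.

After 1 (visit(O)): cur=O back=1 fwd=0
After 2 (back): cur=HOME back=0 fwd=1
After 3 (forward): cur=O back=1 fwd=0
After 4 (visit(C)): cur=C back=2 fwd=0
After 5 (back): cur=O back=1 fwd=1
After 6 (back): cur=HOME back=0 fwd=2
After 7 (forward): cur=O back=1 fwd=1
After 8 (visit(Z)): cur=Z back=2 fwd=0
After 9 (back): cur=O back=1 fwd=1
After 10 (visit(G)): cur=G back=2 fwd=0
After 11 (back): cur=O back=1 fwd=1

Answer: yes yes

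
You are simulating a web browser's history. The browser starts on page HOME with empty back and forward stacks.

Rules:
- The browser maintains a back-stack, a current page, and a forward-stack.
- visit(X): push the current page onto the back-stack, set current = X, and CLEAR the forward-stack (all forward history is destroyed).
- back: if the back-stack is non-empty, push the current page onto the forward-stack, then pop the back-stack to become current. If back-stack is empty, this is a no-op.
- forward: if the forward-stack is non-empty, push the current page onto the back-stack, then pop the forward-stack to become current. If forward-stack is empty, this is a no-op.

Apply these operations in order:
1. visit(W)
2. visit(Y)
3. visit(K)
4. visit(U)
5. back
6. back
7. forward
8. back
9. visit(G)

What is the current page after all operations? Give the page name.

Answer: G

Derivation:
After 1 (visit(W)): cur=W back=1 fwd=0
After 2 (visit(Y)): cur=Y back=2 fwd=0
After 3 (visit(K)): cur=K back=3 fwd=0
After 4 (visit(U)): cur=U back=4 fwd=0
After 5 (back): cur=K back=3 fwd=1
After 6 (back): cur=Y back=2 fwd=2
After 7 (forward): cur=K back=3 fwd=1
After 8 (back): cur=Y back=2 fwd=2
After 9 (visit(G)): cur=G back=3 fwd=0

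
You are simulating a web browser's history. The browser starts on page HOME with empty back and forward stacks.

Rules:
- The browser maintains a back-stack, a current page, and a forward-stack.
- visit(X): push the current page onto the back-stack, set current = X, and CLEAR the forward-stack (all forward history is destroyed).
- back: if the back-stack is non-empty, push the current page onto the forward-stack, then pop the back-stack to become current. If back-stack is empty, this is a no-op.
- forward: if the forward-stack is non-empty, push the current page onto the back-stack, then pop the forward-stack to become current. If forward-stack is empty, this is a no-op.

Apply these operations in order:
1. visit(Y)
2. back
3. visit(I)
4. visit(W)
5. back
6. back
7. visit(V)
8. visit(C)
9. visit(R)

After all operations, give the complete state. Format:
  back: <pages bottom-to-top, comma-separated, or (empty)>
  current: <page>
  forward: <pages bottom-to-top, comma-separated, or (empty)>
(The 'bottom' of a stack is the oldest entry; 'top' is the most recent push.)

Answer: back: HOME,V,C
current: R
forward: (empty)

Derivation:
After 1 (visit(Y)): cur=Y back=1 fwd=0
After 2 (back): cur=HOME back=0 fwd=1
After 3 (visit(I)): cur=I back=1 fwd=0
After 4 (visit(W)): cur=W back=2 fwd=0
After 5 (back): cur=I back=1 fwd=1
After 6 (back): cur=HOME back=0 fwd=2
After 7 (visit(V)): cur=V back=1 fwd=0
After 8 (visit(C)): cur=C back=2 fwd=0
After 9 (visit(R)): cur=R back=3 fwd=0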